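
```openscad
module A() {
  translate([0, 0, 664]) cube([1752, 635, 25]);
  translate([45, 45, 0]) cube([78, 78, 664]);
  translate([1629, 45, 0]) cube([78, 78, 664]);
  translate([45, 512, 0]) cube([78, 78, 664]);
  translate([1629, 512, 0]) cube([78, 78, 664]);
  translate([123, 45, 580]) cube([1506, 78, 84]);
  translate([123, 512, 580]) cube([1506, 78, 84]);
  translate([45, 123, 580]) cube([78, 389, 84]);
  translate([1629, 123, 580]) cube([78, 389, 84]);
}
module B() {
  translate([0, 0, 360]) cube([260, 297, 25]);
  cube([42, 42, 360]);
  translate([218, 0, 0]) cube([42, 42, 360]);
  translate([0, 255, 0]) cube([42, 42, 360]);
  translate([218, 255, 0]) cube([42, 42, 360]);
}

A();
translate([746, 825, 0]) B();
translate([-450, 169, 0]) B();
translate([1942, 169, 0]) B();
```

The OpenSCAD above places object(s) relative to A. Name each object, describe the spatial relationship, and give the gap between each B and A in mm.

Each stool's nearest face is 190 mm from the table's bounding box.

A is a table. B is a stool. Three stools sit around the table at the +y, −x, +x sides. The gap between each stool and the table is 190 mm.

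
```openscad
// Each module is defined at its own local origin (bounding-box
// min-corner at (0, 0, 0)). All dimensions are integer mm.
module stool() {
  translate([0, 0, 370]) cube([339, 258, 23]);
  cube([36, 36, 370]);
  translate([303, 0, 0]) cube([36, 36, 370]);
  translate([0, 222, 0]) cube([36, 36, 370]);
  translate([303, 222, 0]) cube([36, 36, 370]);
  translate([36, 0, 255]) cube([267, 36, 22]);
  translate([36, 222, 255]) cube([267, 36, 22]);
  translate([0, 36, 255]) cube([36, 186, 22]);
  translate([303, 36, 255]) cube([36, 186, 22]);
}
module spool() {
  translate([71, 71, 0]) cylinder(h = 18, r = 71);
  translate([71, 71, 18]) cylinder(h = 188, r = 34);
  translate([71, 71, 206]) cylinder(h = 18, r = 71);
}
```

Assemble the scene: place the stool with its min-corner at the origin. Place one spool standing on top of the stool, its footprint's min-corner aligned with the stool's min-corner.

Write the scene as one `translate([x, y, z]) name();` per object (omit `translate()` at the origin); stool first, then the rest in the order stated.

stool();
translate([0, 0, 393]) spool();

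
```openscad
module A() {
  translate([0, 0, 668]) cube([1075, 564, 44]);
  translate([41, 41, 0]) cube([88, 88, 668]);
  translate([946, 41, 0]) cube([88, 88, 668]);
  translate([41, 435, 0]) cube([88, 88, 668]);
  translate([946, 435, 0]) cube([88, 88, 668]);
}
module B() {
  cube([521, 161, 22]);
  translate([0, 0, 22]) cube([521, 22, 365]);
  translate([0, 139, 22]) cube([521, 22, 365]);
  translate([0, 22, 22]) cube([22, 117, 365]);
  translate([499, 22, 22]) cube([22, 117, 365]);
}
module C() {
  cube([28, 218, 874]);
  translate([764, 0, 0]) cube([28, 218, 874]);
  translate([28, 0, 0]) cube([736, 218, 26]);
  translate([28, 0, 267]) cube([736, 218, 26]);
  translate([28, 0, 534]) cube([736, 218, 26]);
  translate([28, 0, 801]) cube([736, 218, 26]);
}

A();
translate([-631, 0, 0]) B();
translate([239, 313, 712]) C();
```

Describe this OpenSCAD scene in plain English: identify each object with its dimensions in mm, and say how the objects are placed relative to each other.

A is a table: top 1075 mm (x) × 564 mm (y), 44 mm thick, upper face at z = 712 mm, on four 88×88 mm square legs, each inset 41 mm from the nearest pair of top edges, running from z = 0 to the bottom of the top.

B is an open-topped rectangular box: outside dimensions 521×161×387 mm, with a uniform wall and base thickness of 22 mm. The base is a full 521×161 slab on the floor; four walls sit on top of the base. The front and back walls (the −y and +y sides) span the full width; the two side walls fit between them.

C is a bookshelf 792 mm wide overall, 218 mm deep and 874 mm tall. The two sides are 28 mm thick vertical panels. 4 horizontal shelves of 26 mm thickness span between the inner faces of the sides; the lowest shelf sits on the floor and shelves are stacked with a clear vertical gap of 241 mm between each pair.

The open box is on the floor beside the table on its −x side. The bookshelf is on top of the table.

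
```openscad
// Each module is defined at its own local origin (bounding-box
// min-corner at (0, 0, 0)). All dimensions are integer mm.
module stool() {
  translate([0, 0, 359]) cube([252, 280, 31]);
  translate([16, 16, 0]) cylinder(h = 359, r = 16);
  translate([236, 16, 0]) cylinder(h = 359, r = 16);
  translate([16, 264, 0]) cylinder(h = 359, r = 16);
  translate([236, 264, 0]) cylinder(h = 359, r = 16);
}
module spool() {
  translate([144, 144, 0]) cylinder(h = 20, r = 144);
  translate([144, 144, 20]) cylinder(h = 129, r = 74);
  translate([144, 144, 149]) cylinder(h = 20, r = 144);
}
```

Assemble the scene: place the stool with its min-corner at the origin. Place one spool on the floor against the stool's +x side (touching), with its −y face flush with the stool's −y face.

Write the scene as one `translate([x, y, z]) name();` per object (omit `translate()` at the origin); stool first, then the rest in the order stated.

stool();
translate([252, 0, 0]) spool();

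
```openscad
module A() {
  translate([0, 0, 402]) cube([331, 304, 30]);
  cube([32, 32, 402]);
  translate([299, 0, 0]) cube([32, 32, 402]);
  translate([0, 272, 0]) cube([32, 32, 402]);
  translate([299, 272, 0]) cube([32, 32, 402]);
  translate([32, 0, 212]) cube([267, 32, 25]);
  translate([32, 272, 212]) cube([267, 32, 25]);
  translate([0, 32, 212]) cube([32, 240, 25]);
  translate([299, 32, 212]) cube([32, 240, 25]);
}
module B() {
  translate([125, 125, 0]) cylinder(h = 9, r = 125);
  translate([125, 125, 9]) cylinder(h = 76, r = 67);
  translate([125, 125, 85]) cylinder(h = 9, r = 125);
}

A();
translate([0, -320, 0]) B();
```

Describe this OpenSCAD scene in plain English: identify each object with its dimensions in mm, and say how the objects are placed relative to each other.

A is a four-legged stool. The seat is a 331×304×30 mm slab whose top surface is at z = 432 mm; four square legs, each 32×32 mm in cross-section, run from the floor (z = 0) to the underside of the seat, each flush with a corner of the seat. Four stretchers, 32 mm wide and 25 mm tall, connect adjacent legs with their undersides at z = 212 mm, each running between the inner faces of the legs it joins and aligned with the legs' outer faces on the other axis.

B is a spool: two coaxial disc flanges of radius 125 mm and thickness 9 mm, joined by a core cylinder of radius 67 mm and height 76 mm. The lower flange rests on z = 0 and the three cylinders share a vertical axis.

The spool is on the floor beside the stool on its −y side.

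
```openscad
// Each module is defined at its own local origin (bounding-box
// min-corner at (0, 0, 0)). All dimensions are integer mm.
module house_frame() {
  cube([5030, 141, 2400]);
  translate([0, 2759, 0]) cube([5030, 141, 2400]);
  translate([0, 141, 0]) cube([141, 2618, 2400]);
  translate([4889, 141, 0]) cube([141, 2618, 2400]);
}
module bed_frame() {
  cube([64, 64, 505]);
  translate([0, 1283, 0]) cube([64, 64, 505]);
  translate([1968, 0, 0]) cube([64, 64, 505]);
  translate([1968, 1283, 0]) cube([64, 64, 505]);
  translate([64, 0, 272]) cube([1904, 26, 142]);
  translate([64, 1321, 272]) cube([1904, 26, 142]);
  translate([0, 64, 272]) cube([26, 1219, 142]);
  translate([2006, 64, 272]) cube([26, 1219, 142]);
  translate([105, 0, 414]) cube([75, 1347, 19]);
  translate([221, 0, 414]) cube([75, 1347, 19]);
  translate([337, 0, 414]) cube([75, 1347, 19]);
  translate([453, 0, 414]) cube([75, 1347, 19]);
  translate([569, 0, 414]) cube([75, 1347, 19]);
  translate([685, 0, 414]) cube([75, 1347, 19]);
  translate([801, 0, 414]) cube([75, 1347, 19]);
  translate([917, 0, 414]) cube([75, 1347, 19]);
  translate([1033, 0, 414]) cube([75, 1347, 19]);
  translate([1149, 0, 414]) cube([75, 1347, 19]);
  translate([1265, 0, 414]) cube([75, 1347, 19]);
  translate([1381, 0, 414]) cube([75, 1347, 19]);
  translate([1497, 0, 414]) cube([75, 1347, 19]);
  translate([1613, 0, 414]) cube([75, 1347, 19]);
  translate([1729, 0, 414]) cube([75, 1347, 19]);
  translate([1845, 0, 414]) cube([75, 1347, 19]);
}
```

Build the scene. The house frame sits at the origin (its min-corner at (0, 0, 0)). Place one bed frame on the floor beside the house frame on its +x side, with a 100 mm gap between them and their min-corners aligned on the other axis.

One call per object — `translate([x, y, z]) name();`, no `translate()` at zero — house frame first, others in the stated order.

house_frame();
translate([5130, 0, 0]) bed_frame();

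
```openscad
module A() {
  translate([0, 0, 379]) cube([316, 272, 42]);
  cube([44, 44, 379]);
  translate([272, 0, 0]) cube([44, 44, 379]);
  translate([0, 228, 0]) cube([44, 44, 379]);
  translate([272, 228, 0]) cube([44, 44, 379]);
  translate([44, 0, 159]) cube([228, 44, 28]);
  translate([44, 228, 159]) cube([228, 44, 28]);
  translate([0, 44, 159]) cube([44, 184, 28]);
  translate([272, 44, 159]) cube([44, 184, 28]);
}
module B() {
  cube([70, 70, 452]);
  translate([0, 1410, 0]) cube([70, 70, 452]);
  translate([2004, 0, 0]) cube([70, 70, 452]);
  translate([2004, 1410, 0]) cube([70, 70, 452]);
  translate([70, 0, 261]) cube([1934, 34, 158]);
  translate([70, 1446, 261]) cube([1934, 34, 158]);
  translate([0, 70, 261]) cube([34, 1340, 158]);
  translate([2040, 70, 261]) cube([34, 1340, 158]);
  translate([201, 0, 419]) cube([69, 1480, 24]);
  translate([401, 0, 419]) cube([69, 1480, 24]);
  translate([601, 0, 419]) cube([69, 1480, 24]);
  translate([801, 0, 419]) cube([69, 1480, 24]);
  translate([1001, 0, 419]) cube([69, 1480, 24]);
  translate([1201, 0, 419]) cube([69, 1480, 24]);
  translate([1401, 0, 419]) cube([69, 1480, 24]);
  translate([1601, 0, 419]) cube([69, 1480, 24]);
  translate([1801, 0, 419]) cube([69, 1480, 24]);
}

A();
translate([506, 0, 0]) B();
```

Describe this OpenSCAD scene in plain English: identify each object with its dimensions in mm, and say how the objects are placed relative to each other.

A is a four-legged stool. The seat is a 316×272×42 mm slab whose top surface is at z = 421 mm; four square legs, each 44×44 mm in cross-section, run from the floor (z = 0) to the underside of the seat, each flush with a corner of the seat. Four stretchers, 44 mm wide and 28 mm tall, connect adjacent legs with their undersides at z = 159 mm, each running between the inner faces of the legs it joins and aligned with the legs' outer faces on the other axis.

B is a bed frame 2074 mm long (x) by 1480 mm wide (y). Four 70×70 mm corner posts, 452 mm tall, at the corners of the footprint. Four rails of 34 mm thickness and 158 mm height run between adjacent posts with their undersides at z = 261 mm, their outer faces flush with the outside of the frame (the two x-running rails run between the posts' inner faces; the two y-running rails run between the posts' inner faces). 9 slats, each 69 mm wide (x) and 24 mm thick, lie across the top of the two x-running rails, running the full 1480 mm width of the frame in y; the slats are evenly spaced along x between the inner faces of the end posts with equal gaps (rounded down to the nearest mm) at the −x end and between each pair — any rounding remainder accumulates at the +x end.

The bed frame is on the floor beside the stool on its +x side.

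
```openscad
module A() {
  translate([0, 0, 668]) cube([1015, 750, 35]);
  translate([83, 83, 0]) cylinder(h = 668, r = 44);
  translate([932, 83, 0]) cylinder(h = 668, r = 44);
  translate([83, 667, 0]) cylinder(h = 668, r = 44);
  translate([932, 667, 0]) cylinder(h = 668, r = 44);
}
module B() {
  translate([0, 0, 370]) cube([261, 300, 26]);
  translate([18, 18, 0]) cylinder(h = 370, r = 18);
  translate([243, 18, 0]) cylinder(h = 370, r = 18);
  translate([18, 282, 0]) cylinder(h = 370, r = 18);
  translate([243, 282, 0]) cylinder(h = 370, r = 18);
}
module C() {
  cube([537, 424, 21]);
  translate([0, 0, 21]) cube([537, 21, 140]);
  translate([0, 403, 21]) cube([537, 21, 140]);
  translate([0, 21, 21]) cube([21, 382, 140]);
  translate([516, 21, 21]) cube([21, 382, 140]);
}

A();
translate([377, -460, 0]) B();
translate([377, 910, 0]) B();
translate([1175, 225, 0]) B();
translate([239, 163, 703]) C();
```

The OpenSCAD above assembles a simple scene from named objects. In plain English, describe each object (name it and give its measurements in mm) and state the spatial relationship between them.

A is a table with a 1015×750 mm rectangular top, 35 mm thick, top surface at z = 703 mm, supported by four round legs of 88 mm diameter, each leg's bounding box inset 39 mm from the nearest pair of top edges, running from the floor.

B is a four-legged stool. The seat is 261×300 mm, 26 mm thick, top at z = 396 mm. It stands on four round legs, each 36 mm in diameter, from z = 0 to the seat underside, each leg's axis is inset half a diameter from the nearest pair of seat edges (so the leg's bounding box is flush with the corner).

C is an open-topped rectangular box: outside dimensions 537×424×161 mm, with a uniform wall and base thickness of 21 mm. The base is a full 537×424 slab on the floor; four walls sit on top of the base. The front and back walls (the −y and +y sides) span the full width; the two side walls fit between them.

Three stools sit around the table at the −y, +y, +x sides. The open box is on top of the table, centred.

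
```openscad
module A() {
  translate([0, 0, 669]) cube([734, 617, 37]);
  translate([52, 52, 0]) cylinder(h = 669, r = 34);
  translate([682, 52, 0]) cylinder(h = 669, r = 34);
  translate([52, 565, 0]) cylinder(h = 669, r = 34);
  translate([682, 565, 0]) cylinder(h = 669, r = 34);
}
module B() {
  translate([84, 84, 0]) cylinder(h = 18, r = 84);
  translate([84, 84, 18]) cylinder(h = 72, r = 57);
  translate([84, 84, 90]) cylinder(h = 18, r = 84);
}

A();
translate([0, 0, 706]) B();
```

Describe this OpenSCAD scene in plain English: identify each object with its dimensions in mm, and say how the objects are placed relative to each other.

A is a rectangular dining table. The top is 734×617×37 mm with its upper surface at z = 706 mm. It stands on four round legs of 68 mm diameter, each leg's bounding box inset 18 mm from the nearest pair of top edges, running from the floor to the underside of the top.

B is a spool: two coaxial disc flanges of radius 84 mm and thickness 18 mm, joined by a core cylinder of radius 57 mm and height 72 mm. The lower flange rests on z = 0 and the three cylinders share a vertical axis.

The spool is on top of the table.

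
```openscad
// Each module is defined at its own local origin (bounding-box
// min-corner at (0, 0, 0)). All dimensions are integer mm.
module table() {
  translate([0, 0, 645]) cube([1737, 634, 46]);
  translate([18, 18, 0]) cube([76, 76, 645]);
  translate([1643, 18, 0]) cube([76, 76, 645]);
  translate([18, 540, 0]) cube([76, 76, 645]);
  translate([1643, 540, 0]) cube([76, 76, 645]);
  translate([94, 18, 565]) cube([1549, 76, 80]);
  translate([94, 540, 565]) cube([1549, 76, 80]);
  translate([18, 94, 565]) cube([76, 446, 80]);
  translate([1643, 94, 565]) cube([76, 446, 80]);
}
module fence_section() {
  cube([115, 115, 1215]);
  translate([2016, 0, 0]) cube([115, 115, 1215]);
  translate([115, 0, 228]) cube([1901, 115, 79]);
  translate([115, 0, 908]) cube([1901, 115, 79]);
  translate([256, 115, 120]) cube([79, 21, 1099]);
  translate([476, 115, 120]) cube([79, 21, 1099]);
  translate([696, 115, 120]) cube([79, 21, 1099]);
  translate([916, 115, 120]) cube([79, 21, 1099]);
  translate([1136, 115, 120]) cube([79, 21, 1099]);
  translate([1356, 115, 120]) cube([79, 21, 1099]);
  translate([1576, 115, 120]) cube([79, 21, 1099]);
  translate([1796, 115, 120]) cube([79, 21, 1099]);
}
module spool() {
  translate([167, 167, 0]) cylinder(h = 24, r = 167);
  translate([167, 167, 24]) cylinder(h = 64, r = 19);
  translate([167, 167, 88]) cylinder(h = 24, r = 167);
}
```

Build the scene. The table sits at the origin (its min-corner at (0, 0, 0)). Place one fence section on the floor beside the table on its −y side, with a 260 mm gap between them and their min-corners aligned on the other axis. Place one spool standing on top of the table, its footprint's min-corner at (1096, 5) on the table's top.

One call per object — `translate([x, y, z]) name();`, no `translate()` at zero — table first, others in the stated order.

table();
translate([0, -396, 0]) fence_section();
translate([1096, 5, 691]) spool();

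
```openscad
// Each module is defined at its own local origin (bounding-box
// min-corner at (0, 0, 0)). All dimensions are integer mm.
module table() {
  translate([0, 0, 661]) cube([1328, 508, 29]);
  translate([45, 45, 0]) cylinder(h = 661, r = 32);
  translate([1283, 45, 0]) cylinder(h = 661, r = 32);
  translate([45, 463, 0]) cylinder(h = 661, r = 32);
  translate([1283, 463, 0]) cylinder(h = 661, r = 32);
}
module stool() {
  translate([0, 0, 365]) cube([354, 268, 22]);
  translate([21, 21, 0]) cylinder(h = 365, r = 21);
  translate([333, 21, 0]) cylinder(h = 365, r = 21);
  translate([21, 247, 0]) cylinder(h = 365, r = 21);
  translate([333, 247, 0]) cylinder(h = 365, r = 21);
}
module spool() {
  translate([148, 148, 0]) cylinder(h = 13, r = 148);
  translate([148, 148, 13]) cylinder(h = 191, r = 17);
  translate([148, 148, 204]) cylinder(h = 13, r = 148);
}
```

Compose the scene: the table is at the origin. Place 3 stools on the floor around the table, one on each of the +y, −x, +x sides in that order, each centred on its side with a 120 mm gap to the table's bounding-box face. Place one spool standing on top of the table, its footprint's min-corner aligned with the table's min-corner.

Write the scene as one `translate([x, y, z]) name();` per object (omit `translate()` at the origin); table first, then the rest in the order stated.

table();
translate([487, 628, 0]) stool();
translate([-474, 120, 0]) stool();
translate([1448, 120, 0]) stool();
translate([0, 0, 690]) spool();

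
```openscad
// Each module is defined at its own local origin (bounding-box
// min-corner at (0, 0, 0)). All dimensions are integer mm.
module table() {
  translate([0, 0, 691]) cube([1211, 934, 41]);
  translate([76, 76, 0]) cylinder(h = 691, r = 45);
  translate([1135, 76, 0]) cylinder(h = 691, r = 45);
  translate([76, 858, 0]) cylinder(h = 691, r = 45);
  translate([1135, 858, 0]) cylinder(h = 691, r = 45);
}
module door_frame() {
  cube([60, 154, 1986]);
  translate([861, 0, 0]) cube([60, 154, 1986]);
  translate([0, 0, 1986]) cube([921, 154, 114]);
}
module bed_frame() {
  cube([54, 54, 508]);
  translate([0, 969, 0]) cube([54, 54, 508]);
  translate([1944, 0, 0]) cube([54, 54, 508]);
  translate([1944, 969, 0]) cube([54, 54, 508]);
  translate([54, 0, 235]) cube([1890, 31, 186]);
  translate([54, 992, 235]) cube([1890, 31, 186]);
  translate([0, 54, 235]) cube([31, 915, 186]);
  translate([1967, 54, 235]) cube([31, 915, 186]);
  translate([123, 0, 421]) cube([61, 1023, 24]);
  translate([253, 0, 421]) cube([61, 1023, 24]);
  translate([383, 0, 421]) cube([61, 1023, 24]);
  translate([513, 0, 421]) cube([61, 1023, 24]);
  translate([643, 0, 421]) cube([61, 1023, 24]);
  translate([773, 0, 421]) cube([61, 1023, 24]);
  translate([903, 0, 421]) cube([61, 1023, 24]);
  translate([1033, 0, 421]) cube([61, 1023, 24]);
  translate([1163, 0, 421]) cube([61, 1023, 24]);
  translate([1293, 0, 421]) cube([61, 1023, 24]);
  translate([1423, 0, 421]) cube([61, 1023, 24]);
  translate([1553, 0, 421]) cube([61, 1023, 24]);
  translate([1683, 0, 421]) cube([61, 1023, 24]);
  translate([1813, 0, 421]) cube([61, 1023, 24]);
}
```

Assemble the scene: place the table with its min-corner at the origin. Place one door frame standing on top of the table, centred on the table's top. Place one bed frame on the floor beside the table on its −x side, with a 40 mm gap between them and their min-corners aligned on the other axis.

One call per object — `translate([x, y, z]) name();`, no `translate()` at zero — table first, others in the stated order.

table();
translate([145, 390, 732]) door_frame();
translate([-2038, 0, 0]) bed_frame();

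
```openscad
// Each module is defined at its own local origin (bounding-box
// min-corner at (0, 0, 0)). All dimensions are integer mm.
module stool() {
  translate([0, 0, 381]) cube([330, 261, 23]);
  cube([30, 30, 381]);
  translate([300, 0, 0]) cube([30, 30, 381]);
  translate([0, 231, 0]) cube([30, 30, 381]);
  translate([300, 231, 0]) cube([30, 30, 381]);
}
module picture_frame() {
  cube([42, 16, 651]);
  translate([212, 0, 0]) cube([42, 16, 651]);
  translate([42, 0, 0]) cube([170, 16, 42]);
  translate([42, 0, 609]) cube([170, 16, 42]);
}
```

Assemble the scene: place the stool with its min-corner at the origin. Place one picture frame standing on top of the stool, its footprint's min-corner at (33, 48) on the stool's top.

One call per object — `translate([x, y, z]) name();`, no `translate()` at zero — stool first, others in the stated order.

stool();
translate([33, 48, 404]) picture_frame();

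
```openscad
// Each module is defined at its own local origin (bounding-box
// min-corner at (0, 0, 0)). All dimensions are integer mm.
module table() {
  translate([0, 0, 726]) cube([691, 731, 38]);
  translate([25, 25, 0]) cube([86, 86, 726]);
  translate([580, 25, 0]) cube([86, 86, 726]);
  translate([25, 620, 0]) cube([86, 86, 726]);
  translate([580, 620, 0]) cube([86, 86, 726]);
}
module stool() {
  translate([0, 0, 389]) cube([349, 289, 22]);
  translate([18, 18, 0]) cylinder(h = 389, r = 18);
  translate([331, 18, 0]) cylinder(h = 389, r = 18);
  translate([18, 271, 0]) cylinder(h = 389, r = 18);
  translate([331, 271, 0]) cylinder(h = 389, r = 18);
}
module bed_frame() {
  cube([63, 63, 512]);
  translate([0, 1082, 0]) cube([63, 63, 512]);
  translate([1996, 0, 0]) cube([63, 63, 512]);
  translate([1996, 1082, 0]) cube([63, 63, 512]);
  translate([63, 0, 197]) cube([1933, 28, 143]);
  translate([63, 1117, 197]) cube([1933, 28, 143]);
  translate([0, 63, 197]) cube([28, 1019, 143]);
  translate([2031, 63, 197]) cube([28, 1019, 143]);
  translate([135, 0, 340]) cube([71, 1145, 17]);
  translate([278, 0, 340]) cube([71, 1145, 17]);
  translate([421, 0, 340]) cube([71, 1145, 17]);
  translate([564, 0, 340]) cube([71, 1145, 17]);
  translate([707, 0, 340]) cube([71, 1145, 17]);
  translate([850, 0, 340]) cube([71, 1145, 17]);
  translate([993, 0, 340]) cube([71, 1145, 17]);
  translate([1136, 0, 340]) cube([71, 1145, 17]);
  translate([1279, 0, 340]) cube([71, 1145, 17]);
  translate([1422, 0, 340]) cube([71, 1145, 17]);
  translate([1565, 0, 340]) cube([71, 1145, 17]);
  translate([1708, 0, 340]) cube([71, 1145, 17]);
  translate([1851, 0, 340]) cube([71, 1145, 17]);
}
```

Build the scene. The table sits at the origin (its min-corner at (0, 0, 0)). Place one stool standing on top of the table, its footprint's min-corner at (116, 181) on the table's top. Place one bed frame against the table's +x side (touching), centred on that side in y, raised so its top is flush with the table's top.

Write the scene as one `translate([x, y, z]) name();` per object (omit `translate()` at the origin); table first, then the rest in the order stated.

table();
translate([116, 181, 764]) stool();
translate([691, -207, 252]) bed_frame();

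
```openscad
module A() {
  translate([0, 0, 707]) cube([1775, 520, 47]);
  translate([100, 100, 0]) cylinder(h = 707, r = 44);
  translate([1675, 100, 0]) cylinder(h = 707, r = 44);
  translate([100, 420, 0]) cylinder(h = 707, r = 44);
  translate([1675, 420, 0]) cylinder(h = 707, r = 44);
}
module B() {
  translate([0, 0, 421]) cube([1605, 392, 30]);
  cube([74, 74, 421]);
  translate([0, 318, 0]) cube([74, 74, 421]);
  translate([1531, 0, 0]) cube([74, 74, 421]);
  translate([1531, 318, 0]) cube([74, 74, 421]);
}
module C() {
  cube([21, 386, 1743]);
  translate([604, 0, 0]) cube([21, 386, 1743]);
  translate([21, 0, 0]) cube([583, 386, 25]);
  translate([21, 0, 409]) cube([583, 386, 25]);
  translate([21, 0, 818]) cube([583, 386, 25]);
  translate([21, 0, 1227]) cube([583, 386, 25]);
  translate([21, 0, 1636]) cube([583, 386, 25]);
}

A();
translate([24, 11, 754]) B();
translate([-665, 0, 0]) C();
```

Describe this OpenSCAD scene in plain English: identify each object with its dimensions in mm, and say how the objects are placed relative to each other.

A is a table with a 1775×520 mm rectangular top, 47 mm thick, top surface at z = 754 mm, supported by four round legs of 88 mm diameter, each leg's bounding box inset 56 mm from the nearest pair of top edges, running from the floor.

B is a bench: a 1605×392 mm seat slab, 30 mm thick, top at z = 451 mm, on four 74×74 mm square legs flush with the seat corners and standing on z = 0.

C is a bookshelf 625 mm wide overall, 386 mm deep and 1743 mm tall. The two sides are 21 mm thick vertical panels. 5 horizontal shelves of 25 mm thickness span between the inner faces of the sides; the lowest shelf sits on the floor and shelves are stacked with a clear vertical gap of 384 mm between each pair.

The bench is on top of the table. The bookshelf is on the floor beside the table on its −x side.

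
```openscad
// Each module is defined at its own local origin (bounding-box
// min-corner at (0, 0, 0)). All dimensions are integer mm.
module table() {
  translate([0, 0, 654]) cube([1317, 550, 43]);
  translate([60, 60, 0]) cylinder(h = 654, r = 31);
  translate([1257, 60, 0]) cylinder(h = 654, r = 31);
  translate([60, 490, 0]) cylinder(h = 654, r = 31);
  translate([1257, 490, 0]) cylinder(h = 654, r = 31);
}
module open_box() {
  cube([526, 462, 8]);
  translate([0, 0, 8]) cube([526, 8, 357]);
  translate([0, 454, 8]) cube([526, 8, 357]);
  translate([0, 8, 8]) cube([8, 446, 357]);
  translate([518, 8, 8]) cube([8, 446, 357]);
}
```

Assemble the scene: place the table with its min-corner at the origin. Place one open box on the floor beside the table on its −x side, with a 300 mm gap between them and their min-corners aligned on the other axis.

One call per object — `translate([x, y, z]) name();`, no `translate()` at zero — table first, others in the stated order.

table();
translate([-826, 0, 0]) open_box();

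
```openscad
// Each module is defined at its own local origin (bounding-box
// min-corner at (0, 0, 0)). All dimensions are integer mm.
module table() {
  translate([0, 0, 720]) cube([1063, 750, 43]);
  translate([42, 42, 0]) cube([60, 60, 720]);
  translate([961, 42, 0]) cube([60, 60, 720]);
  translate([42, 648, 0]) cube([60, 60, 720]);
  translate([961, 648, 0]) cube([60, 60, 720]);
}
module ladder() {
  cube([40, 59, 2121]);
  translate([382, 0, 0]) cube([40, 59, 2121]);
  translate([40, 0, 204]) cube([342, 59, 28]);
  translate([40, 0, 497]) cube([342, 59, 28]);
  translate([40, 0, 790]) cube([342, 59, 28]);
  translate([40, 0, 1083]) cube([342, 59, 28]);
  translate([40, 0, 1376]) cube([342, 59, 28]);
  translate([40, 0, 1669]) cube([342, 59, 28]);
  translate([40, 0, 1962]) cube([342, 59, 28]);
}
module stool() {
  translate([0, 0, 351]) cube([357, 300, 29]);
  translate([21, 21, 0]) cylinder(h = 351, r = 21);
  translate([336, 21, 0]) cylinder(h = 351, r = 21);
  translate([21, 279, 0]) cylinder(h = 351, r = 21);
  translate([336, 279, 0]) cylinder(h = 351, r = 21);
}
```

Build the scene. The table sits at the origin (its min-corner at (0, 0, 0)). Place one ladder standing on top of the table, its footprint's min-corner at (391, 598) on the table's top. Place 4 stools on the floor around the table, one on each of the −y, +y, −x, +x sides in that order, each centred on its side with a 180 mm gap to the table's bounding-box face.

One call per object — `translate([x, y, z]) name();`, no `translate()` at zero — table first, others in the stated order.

table();
translate([391, 598, 763]) ladder();
translate([353, -480, 0]) stool();
translate([353, 930, 0]) stool();
translate([-537, 225, 0]) stool();
translate([1243, 225, 0]) stool();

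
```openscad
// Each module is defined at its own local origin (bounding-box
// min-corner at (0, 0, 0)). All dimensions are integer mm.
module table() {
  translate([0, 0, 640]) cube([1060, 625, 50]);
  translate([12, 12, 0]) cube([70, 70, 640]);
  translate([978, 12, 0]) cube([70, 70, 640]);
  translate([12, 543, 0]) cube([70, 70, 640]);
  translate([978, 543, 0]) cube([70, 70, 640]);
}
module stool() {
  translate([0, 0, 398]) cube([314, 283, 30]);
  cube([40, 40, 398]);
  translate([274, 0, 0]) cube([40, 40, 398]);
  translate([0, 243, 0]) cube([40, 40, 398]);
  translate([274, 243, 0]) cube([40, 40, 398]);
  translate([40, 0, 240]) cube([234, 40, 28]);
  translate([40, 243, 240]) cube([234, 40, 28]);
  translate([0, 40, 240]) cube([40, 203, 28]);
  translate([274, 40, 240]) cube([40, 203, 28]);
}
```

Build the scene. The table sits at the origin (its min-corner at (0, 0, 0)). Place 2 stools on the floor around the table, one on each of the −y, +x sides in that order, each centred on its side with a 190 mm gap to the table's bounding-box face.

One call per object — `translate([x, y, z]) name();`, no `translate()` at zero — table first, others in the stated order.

table();
translate([373, -473, 0]) stool();
translate([1250, 171, 0]) stool();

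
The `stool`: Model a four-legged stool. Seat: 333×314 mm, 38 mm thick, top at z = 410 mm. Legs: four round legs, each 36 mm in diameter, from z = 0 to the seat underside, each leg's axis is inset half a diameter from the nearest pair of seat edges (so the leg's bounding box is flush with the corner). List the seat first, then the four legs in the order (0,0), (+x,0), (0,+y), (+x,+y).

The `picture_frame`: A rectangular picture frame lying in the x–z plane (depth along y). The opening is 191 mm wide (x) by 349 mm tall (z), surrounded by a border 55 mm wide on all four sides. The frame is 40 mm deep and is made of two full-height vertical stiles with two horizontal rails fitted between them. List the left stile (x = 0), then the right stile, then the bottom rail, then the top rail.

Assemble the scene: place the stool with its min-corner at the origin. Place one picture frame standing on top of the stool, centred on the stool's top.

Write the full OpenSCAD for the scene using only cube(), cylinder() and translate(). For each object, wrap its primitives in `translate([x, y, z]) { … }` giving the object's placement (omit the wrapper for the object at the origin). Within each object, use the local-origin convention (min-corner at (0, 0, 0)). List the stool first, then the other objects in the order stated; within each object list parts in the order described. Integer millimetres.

translate([0, 0, 372]) cube([333, 314, 38]);
translate([18, 18, 0]) cylinder(h = 372, r = 18);
translate([315, 18, 0]) cylinder(h = 372, r = 18);
translate([18, 296, 0]) cylinder(h = 372, r = 18);
translate([315, 296, 0]) cylinder(h = 372, r = 18);
translate([16, 137, 410]) {
  cube([55, 40, 459]);
  translate([246, 0, 0]) cube([55, 40, 459]);
  translate([55, 0, 0]) cube([191, 40, 55]);
  translate([55, 0, 404]) cube([191, 40, 55]);
}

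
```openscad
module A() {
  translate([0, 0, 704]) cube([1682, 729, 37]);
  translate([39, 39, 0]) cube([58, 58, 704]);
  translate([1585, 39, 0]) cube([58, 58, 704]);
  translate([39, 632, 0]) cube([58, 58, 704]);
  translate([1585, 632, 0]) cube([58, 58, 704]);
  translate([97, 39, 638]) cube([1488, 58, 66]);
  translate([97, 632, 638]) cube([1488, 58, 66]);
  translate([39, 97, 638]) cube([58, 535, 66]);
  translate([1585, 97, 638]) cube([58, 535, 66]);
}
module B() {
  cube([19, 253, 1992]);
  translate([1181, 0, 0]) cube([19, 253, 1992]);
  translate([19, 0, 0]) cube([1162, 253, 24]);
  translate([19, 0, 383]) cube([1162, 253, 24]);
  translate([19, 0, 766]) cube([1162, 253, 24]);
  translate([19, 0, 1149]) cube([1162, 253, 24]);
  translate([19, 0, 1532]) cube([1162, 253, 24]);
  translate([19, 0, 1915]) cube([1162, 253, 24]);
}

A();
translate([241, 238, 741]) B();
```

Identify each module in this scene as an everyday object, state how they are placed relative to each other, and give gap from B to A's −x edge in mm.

A is a table. B is a bookshelf. The bookshelf is on top of the table, centred. The gap from the bookshelf to the table's −x edge is 241 mm.

The bookshelf's min-x is at 241; the table's min-x is 0; gap = 241 mm.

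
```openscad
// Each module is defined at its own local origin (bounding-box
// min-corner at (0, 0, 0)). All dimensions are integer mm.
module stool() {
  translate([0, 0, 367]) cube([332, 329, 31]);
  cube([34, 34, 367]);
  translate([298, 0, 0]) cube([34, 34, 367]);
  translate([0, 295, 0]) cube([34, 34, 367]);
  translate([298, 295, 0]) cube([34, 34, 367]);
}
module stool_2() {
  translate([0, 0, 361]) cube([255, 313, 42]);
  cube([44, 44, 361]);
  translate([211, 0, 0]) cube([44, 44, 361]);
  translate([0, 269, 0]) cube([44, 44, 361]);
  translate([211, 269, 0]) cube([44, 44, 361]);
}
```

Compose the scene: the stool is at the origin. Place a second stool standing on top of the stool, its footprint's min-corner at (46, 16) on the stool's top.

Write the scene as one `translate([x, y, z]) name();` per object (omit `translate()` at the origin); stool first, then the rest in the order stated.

stool();
translate([46, 16, 398]) stool_2();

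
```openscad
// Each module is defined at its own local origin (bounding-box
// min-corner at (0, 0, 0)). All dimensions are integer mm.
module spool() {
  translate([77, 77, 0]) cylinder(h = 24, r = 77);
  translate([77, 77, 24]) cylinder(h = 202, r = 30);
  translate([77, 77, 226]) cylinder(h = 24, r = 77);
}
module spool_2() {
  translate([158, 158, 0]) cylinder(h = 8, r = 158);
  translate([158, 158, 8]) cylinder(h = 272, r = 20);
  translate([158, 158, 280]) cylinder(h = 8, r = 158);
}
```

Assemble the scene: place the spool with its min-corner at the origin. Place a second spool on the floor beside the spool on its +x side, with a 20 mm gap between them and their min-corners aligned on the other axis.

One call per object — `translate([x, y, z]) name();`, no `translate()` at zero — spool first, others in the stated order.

spool();
translate([174, 0, 0]) spool_2();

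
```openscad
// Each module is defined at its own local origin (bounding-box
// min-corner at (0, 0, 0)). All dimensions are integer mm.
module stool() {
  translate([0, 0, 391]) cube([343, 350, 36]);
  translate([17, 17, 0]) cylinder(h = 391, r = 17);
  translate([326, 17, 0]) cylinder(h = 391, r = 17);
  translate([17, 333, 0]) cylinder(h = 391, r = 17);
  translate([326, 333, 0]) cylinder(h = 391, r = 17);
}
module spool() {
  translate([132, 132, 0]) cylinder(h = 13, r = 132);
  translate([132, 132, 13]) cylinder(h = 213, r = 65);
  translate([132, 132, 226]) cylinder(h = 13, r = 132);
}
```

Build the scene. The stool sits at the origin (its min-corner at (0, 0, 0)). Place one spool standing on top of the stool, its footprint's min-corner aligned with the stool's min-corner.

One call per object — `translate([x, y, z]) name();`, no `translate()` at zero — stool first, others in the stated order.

stool();
translate([0, 0, 427]) spool();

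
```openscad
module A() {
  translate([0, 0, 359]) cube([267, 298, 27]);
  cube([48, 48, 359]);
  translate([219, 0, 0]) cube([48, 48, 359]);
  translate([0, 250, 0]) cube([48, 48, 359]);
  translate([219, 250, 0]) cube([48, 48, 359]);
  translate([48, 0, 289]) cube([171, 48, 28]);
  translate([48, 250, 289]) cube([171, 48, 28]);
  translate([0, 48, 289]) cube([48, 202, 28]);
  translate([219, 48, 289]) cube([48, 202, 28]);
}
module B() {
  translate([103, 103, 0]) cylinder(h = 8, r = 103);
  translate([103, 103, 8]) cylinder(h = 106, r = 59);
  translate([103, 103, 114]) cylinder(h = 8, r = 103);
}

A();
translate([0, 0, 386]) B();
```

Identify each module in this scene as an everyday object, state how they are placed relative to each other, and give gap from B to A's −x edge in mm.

The spool's min-x is at 0; the stool's min-x is 0; gap = 0 mm.

A is a stool. B is a spool. The spool is on top of the stool. The gap from the spool to the stool's −x edge is 0 mm.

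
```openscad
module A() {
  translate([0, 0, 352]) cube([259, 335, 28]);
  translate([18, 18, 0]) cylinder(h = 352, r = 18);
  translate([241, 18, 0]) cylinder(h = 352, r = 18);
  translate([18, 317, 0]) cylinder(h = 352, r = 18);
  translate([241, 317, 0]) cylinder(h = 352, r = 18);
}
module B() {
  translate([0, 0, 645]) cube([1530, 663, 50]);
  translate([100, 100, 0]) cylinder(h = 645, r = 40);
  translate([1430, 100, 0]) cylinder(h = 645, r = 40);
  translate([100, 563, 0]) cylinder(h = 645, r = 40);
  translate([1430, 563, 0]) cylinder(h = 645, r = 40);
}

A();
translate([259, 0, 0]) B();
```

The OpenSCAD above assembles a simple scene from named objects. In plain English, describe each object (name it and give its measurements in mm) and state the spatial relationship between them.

A is a four-legged stool. The seat is 259×335 mm, 28 mm thick, top at z = 380 mm. It stands on four round legs, each 36 mm in diameter, from z = 0 to the seat underside, each leg's axis is inset half a diameter from the nearest pair of seat edges (so the leg's bounding box is flush with the corner).

B is a rectangular dining table. The top is 1530×663×50 mm with its upper surface at z = 695 mm. It stands on four round legs of 80 mm diameter, each leg's bounding box inset 60 mm from the nearest pair of top edges, running from the floor to the underside of the top.

The table is against the stool's +x side, with their −y faces flush.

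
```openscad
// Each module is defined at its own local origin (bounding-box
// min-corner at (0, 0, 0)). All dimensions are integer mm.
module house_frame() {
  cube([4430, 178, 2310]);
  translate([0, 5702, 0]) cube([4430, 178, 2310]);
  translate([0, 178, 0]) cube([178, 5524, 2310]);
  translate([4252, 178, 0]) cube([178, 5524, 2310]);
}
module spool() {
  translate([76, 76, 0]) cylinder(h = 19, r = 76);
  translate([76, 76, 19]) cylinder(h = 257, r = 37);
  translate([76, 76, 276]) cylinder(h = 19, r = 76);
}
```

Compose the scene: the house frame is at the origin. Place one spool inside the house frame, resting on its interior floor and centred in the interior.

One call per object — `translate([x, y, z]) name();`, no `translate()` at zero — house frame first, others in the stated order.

house_frame();
translate([2139, 2864, 0]) spool();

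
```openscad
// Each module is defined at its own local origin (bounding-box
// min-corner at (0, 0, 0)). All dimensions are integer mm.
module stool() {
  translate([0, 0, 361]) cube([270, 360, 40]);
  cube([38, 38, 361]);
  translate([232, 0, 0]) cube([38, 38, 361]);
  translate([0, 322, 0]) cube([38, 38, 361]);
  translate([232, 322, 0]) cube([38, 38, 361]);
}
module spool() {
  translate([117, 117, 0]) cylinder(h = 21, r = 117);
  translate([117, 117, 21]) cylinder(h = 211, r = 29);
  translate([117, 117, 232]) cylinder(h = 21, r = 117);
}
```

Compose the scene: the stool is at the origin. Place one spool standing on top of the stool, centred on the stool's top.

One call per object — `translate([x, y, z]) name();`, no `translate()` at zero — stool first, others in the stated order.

stool();
translate([18, 63, 401]) spool();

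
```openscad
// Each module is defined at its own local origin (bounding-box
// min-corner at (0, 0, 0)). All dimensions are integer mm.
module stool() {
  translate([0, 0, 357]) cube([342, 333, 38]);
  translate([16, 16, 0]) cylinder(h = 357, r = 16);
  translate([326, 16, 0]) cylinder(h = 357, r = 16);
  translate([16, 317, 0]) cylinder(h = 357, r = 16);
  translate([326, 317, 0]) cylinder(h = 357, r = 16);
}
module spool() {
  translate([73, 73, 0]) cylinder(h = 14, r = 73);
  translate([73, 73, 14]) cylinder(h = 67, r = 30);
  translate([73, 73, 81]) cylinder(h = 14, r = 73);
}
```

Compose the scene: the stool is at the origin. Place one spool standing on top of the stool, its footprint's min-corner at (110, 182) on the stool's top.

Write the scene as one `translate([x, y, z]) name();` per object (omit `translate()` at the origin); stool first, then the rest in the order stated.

stool();
translate([110, 182, 395]) spool();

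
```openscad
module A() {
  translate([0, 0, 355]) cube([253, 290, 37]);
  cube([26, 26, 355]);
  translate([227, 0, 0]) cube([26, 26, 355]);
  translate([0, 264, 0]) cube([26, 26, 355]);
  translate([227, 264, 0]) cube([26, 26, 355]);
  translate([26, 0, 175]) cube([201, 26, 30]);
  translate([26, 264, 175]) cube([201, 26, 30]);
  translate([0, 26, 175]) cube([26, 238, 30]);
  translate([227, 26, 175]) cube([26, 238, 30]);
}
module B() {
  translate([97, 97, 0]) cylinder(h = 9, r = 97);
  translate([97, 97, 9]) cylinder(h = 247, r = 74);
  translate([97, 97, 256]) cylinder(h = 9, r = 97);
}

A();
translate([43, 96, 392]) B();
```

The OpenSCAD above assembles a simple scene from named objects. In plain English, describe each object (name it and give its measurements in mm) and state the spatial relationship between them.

A is a four-legged stool. The seat is 253×290 mm, 37 mm thick, top at z = 392 mm. It stands on four square legs, each 26×26 mm in cross-section, from z = 0 to the seat underside, each flush with a corner of the seat. Four stretchers, 26 mm wide and 30 mm tall, connect adjacent legs with their undersides at z = 175 mm, each running between the inner faces of the legs it joins and aligned with the legs' outer faces on the other axis.

B is a spool: two coaxial disc flanges of radius 97 mm and thickness 9 mm, joined by a core cylinder of radius 74 mm and height 247 mm. The lower flange rests on z = 0 and the three cylinders share a vertical axis.

The spool is on top of the stool.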